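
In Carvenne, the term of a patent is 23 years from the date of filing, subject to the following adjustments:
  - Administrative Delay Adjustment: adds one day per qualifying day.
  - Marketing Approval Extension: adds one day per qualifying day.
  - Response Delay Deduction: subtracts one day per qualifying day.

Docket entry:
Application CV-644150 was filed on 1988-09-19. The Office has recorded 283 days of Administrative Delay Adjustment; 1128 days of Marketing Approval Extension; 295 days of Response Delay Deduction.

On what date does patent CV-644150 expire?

Base term: filing date + 23 years → 19 September 2011.
Administrative Delay Adjustment: +283 days → 28 June 2012.
Marketing Approval Extension: +1128 days → 31 July 2015.
Response Delay Deduction: −295 days → 9 October 2014.

October 9, 2014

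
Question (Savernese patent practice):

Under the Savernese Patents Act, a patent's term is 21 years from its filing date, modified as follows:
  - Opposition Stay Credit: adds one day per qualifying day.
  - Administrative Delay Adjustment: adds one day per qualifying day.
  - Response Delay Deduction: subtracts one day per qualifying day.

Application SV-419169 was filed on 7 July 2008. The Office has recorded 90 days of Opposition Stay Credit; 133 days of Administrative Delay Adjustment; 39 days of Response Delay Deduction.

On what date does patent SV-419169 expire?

January 7, 2030

Base term: filing date + 21 years → 7 July 2029.
Opposition Stay Credit: +90 days → 5 October 2029.
Administrative Delay Adjustment: +133 days → 15 February 2030.
Response Delay Deduction: −39 days → 7 January 2030.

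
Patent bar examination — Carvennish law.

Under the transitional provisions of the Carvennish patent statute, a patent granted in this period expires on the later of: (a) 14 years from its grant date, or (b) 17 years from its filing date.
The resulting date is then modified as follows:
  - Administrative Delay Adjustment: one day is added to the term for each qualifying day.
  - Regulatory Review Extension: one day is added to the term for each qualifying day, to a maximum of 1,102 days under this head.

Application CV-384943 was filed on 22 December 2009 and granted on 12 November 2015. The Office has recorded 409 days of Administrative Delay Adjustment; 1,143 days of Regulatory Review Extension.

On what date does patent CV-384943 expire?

(a) grant + 14 years → 12 November 2029.
(b) filing + 17 years → 22 December 2026.
Later of the two: 12 November 2029.
Administrative Delay Adjustment: +409 days → 26 December 2030.
Regulatory Review Extension: 1143 days claimed exceeds the 1102-day cap, so +1102 days → 1 January 2034.

January 1, 2034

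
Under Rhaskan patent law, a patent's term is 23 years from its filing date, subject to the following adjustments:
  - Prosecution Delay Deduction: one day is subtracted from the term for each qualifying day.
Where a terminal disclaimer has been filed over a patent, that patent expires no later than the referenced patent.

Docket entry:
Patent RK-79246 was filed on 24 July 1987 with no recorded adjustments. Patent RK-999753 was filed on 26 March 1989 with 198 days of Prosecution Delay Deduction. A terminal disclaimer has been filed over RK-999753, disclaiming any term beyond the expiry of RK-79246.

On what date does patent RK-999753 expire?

July 24, 2010

Natural term of RK-999753:
  Base: filing + 23 years → 26 March 2012.
  Prosecution Delay Deduction: −198 days → 10 September 2011.
Expiry of referenced patent RK-79246:
  Base: filing + 23 years → 24 July 2010.
Terminal disclaimer: RK-999753 expires on the earlier of 10 September 2011 and 24 July 2010.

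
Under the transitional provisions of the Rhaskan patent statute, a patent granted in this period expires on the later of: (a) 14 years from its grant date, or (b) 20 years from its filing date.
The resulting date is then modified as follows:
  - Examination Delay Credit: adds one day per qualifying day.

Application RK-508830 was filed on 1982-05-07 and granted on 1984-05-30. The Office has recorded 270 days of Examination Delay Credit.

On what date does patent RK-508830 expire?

(a) grant + 14 years → 30 May 1998.
(b) filing + 20 years → 7 May 2002.
Later of the two: 7 May 2002.
Examination Delay Credit: +270 days → 1 February 2003.

2003-02-01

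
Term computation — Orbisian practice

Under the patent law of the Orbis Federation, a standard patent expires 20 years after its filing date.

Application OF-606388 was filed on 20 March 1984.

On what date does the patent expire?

March 20, 2004

Filing date + 20 years → 20 March 2004.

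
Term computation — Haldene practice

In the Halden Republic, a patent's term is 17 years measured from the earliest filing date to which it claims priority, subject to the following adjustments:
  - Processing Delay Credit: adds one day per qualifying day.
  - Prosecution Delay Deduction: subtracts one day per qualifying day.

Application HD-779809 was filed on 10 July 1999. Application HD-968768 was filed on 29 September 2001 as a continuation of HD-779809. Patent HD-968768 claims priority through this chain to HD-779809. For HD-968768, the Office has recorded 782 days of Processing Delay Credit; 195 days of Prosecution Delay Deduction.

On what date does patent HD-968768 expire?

Earliest priority filing: 10 July 1999.
Base term: 10 July 1999 + 17 years → 10 July 2016.
Processing Delay Credit: +782 days → 31 August 2018.
Prosecution Delay Deduction: −195 days → 17 February 2018.

February 17, 2018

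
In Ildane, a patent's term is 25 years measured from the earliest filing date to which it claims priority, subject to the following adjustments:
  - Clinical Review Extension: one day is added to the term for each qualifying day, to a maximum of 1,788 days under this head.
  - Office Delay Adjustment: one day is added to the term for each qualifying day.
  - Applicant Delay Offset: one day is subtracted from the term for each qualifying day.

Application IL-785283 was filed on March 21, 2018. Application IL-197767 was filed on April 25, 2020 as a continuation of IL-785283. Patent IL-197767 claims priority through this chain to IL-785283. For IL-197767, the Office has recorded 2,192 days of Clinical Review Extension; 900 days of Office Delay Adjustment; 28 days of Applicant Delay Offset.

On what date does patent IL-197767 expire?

Earliest priority filing: 21 March 2018.
Base term: 21 March 2018 + 25 years → 21 March 2043.
Clinical Review Extension: 2192 days claimed exceeds the 1788-day cap, so +1788 days → 11 February 2048.
Office Delay Adjustment: +900 days → 30 July 2050.
Applicant Delay Offset: −28 days → 2 July 2050.

July 2, 2050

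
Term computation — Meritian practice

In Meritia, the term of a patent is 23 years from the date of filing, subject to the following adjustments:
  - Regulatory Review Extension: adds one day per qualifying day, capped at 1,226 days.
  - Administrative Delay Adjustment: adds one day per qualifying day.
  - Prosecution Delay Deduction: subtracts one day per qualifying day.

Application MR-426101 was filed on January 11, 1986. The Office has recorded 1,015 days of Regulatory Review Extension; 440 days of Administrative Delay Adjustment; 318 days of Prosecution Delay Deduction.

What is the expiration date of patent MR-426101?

2012-02-22

Base term: filing date + 23 years → 11 January 2009.
Regulatory Review Extension: 1015 days (within the 1226-day cap) → +1015 days → 23 October 2011.
Administrative Delay Adjustment: +440 days → 5 January 2013.
Prosecution Delay Deduction: −318 days → 22 February 2012.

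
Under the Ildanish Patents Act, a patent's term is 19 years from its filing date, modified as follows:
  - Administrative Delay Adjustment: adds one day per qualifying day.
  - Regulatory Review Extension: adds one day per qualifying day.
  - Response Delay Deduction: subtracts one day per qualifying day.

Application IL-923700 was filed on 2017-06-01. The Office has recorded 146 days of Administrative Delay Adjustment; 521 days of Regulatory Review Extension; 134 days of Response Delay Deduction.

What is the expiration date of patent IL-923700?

Base term: filing date + 19 years → 1 June 2036.
Administrative Delay Adjustment: +146 days → 25 October 2036.
Regulatory Review Extension: +521 days → 30 March 2038.
Response Delay Deduction: −134 days → 16 November 2037.

November 16, 2037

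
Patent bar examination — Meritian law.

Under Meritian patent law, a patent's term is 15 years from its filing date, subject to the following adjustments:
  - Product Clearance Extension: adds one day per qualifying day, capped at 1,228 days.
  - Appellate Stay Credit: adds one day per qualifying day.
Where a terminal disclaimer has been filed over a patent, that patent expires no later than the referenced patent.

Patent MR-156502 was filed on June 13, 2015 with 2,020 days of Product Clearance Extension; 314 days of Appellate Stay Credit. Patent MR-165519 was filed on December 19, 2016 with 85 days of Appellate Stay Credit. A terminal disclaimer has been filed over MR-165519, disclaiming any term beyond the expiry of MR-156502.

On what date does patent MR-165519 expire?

Natural term of MR-165519:
  Base: filing + 15 years → 19 December 2031.
  Appellate Stay Credit: +85 days → 13 March 2032.
Expiry of referenced patent MR-156502:
  Base: filing + 15 years → 13 June 2030.
  Product Clearance Extension: 2020 days claimed exceeds the 1228-day cap, so +1228 days → 23 October 2033.
  Appellate Stay Credit: +314 days → 2 September 2034.
Terminal disclaimer: MR-165519 expires on the earlier of 13 March 2032 and 2 September 2034.

2032-03-13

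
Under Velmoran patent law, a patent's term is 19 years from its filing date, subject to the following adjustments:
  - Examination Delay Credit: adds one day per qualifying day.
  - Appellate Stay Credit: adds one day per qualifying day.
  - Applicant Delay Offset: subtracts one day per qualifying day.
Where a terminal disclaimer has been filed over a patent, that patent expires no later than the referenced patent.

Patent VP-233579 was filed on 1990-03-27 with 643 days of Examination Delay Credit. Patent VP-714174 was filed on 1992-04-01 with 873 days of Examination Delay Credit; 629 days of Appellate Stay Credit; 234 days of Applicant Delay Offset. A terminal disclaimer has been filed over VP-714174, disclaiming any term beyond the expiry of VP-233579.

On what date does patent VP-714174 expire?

2010-12-30

Natural term of VP-714174:
  Base: filing + 19 years → 1 April 2011.
  Examination Delay Credit: +873 days → 21 August 2013.
  Appellate Stay Credit: +629 days → 12 May 2015.
  Applicant Delay Offset: −234 days → 20 September 2014.
Expiry of referenced patent VP-233579:
  Base: filing + 19 years → 27 March 2009.
  Examination Delay Credit: +643 days → 30 December 2010.
Terminal disclaimer: VP-714174 expires on the earlier of 20 September 2014 and 30 December 2010.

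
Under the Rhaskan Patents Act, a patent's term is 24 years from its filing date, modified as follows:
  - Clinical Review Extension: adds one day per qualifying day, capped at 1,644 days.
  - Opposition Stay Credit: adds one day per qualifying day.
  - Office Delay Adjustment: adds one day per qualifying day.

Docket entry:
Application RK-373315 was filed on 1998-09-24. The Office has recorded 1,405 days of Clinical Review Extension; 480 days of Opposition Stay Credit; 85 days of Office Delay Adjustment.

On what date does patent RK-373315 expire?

2028-02-15

Base term: filing date + 24 years → 24 September 2022.
Clinical Review Extension: 1405 days (within the 1644-day cap) → +1405 days → 30 July 2026.
Opposition Stay Credit: +480 days → 22 November 2027.
Office Delay Adjustment: +85 days → 15 February 2028.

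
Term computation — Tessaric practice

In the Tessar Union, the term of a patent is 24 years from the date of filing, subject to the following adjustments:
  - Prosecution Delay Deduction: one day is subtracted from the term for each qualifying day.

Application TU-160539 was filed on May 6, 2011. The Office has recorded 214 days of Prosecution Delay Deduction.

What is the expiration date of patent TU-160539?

Base term: filing date + 24 years → 6 May 2035.
Prosecution Delay Deduction: −214 days → 4 October 2034.

October 4, 2034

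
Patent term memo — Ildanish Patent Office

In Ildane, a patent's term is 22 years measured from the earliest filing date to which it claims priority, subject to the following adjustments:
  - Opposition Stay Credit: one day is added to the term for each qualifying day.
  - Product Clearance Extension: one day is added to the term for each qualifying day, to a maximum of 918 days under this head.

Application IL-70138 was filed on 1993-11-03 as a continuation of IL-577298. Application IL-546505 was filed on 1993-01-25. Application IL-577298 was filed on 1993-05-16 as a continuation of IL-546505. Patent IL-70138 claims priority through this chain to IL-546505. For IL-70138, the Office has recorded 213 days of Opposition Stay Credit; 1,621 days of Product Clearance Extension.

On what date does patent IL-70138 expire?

2018-03-01

Earliest priority filing: 25 January 1993.
Base term: 25 January 1993 + 22 years → 25 January 2015.
Opposition Stay Credit: +213 days → 26 August 2015.
Product Clearance Extension: 1621 days claimed exceeds the 918-day cap, so +918 days → 1 March 2018.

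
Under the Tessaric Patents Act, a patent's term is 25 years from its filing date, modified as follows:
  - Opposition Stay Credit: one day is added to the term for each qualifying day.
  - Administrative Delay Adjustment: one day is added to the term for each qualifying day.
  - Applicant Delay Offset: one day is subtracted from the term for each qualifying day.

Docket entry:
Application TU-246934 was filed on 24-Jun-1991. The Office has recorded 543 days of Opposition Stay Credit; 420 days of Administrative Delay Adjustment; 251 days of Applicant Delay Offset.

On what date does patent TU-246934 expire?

Base term: filing date + 25 years → 24 June 2016.
Opposition Stay Credit: +543 days → 19 December 2017.
Administrative Delay Adjustment: +420 days → 12 February 2019.
Applicant Delay Offset: −251 days → 6 June 2018.

June 6, 2018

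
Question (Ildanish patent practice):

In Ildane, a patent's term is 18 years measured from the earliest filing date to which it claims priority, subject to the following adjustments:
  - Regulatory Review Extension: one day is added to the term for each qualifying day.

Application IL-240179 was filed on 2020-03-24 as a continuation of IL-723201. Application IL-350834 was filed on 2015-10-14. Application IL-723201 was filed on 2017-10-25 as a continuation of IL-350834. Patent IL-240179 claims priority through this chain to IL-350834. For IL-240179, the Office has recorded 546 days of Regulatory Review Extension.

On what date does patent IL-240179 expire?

Earliest priority filing: 14 October 2015.
Base term: 14 October 2015 + 18 years → 14 October 2033.
Regulatory Review Extension: +546 days → 13 April 2035.

2035-04-13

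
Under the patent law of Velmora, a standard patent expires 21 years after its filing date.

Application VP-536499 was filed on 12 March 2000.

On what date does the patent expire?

2021-03-12

Filing date + 21 years → 12 March 2021.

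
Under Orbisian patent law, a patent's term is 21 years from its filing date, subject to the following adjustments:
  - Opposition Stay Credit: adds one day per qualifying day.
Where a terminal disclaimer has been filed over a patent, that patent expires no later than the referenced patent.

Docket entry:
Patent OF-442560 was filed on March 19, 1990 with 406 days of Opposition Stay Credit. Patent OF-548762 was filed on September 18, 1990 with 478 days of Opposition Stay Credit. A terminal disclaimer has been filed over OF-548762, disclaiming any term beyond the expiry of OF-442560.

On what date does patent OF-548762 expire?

Natural term of OF-548762:
  Base: filing + 21 years → 18 September 2011.
  Opposition Stay Credit: +478 days → 8 January 2013.
Expiry of referenced patent OF-442560:
  Base: filing + 21 years → 19 March 2011.
  Opposition Stay Credit: +406 days → 28 April 2012.
Terminal disclaimer: OF-548762 expires on the earlier of 8 January 2013 and 28 April 2012.

April 28, 2012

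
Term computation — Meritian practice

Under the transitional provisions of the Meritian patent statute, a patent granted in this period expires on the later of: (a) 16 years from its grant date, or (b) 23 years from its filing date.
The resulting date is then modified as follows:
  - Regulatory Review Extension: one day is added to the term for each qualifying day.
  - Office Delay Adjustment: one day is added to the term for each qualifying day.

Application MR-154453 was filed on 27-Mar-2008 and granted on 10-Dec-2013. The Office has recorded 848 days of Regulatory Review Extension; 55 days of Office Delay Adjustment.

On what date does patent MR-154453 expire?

(a) grant + 16 years → 10 December 2029.
(b) filing + 23 years → 27 March 2031.
Later of the two: 27 March 2031.
Regulatory Review Extension: +848 days → 22 July 2033.
Office Delay Adjustment: +55 days → 15 September 2033.

2033-09-15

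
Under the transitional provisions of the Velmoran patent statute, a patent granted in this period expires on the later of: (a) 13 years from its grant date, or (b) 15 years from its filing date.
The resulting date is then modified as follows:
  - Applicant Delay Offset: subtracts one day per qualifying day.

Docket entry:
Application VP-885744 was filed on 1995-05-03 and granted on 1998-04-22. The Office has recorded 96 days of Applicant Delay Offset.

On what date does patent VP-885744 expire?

(a) grant + 13 years → 22 April 2011.
(b) filing + 15 years → 3 May 2010.
Later of the two: 22 April 2011.
Applicant Delay Offset: −96 days → 16 January 2011.

January 16, 2011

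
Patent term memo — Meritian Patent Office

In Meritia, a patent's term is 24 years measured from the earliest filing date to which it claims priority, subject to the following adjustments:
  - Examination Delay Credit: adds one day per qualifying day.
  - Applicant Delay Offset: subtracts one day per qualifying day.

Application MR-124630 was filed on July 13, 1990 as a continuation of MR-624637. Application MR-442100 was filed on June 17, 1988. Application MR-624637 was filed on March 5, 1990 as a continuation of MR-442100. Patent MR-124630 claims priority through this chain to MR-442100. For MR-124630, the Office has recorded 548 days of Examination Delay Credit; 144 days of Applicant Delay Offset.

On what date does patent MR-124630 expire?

July 26, 2013

Earliest priority filing: 17 June 1988.
Base term: 17 June 1988 + 24 years → 17 June 2012.
Examination Delay Credit: +548 days → 17 December 2013.
Applicant Delay Offset: −144 days → 26 July 2013.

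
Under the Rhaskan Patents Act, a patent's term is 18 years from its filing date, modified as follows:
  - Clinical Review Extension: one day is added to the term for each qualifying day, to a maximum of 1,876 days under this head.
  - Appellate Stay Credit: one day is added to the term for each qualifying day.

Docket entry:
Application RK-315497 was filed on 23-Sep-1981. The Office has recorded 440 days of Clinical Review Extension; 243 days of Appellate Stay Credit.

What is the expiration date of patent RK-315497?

August 6, 2001

Base term: filing date + 18 years → 23 September 1999.
Clinical Review Extension: 440 days (within the 1876-day cap) → +440 days → 6 December 2000.
Appellate Stay Credit: +243 days → 6 August 2001.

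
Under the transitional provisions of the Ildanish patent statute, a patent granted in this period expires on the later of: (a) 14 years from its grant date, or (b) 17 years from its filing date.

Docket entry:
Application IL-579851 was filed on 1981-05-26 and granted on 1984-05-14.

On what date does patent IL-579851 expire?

(a) grant + 14 years → 14 May 1998.
(b) filing + 17 years → 26 May 1998.
Later of the two: 26 May 1998.

1998-05-26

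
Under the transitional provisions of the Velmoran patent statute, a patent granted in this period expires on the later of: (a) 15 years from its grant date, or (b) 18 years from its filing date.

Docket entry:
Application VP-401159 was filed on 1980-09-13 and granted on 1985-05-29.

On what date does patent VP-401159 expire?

(a) grant + 15 years → 29 May 2000.
(b) filing + 18 years → 13 September 1998.
Later of the two: 29 May 2000.

2000-05-29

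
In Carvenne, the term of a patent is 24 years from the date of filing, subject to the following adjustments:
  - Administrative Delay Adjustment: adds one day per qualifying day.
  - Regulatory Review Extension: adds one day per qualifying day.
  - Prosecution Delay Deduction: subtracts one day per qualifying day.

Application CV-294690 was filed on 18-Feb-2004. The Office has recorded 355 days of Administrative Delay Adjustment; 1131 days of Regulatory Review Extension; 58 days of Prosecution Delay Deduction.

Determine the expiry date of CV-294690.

Base term: filing date + 24 years → 18 February 2028.
Administrative Delay Adjustment: +355 days → 7 February 2029.
Regulatory Review Extension: +1131 days → 14 March 2032.
Prosecution Delay Deduction: −58 days → 16 January 2032.

January 16, 2032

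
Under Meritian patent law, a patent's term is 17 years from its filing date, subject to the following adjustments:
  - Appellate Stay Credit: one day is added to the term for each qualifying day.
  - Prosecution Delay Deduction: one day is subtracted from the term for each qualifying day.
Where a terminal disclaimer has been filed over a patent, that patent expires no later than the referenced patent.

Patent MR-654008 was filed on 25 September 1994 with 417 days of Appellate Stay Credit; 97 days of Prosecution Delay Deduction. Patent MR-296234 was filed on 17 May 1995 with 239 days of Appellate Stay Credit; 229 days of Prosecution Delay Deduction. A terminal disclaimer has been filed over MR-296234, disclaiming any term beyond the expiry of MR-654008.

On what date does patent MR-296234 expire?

Natural term of MR-296234:
  Base: filing + 17 years → 17 May 2012.
  Appellate Stay Credit: +239 days → 11 January 2013.
  Prosecution Delay Deduction: −229 days → 27 May 2012.
Expiry of referenced patent MR-654008:
  Base: filing + 17 years → 25 September 2011.
  Appellate Stay Credit: +417 days → 15 November 2012.
  Prosecution Delay Deduction: −97 days → 10 August 2012.
Terminal disclaimer: MR-296234 expires on the earlier of 27 May 2012 and 10 August 2012.

May 27, 2012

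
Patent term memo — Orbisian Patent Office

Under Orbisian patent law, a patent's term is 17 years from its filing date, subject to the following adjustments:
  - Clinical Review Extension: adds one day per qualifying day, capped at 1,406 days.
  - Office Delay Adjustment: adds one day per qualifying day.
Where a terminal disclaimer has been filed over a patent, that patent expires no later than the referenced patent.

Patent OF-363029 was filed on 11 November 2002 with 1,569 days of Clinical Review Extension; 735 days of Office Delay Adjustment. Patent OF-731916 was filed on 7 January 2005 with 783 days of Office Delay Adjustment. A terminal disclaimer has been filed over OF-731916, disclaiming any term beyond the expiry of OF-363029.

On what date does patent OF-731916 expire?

Natural term of OF-731916:
  Base: filing + 17 years → 7 January 2022.
  Office Delay Adjustment: +783 days → 29 February 2024.
Expiry of referenced patent OF-363029:
  Base: filing + 17 years → 11 November 2019.
  Clinical Review Extension: 1569 days claimed exceeds the 1406-day cap, so +1406 days → 17 September 2023.
  Office Delay Adjustment: +735 days → 21 September 2025.
Terminal disclaimer: OF-731916 expires on the earlier of 29 February 2024 and 21 September 2025.

2024-02-29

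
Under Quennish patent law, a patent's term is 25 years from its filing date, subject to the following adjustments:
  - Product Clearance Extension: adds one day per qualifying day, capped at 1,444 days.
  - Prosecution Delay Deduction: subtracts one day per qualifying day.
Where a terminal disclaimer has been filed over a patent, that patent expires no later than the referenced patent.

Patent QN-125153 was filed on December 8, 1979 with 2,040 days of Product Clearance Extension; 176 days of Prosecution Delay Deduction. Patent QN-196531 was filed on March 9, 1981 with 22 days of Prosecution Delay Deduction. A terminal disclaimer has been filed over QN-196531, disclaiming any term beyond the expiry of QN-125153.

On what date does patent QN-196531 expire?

Natural term of QN-196531:
  Base: filing + 25 years → 9 March 2006.
  Prosecution Delay Deduction: −22 days → 15 February 2006.
Expiry of referenced patent QN-125153:
  Base: filing + 25 years → 8 December 2004.
  Product Clearance Extension: 2040 days claimed exceeds the 1444-day cap, so +1444 days → 21 November 2008.
  Prosecution Delay Deduction: −176 days → 29 May 2008.
Terminal disclaimer: QN-196531 expires on the earlier of 15 February 2006 and 29 May 2008.

February 15, 2006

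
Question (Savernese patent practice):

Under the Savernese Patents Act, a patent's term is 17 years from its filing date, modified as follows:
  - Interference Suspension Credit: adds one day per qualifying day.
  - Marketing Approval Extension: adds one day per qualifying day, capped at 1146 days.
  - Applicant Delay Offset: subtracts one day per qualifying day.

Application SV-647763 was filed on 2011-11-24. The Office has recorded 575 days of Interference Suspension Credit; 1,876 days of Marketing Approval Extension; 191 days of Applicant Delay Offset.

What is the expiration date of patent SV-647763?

Base term: filing date + 17 years → 24 November 2028.
Interference Suspension Credit: +575 days → 22 June 2030.
Marketing Approval Extension: 1876 days claimed exceeds the 1146-day cap, so +1146 days → 11 August 2033.
Applicant Delay Offset: −191 days → 1 February 2033.

February 1, 2033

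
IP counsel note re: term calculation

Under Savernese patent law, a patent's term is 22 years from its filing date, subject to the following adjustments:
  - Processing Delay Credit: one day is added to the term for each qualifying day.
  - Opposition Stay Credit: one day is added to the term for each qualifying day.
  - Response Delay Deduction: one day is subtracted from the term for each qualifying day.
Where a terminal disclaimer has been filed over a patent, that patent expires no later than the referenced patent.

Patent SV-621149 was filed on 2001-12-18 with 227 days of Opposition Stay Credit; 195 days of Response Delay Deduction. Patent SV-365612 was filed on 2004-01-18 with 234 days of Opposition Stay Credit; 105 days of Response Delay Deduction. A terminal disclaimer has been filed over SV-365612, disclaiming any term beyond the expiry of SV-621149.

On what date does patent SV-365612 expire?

Natural term of SV-365612:
  Base: filing + 22 years → 18 January 2026.
  Opposition Stay Credit: +234 days → 9 September 2026.
  Response Delay Deduction: −105 days → 27 May 2026.
Expiry of referenced patent SV-621149:
  Base: filing + 22 years → 18 December 2023.
  Opposition Stay Credit: +227 days → 1 August 2024.
  Response Delay Deduction: −195 days → 19 January 2024.
Terminal disclaimer: SV-365612 expires on the earlier of 27 May 2026 and 19 January 2024.

January 19, 2024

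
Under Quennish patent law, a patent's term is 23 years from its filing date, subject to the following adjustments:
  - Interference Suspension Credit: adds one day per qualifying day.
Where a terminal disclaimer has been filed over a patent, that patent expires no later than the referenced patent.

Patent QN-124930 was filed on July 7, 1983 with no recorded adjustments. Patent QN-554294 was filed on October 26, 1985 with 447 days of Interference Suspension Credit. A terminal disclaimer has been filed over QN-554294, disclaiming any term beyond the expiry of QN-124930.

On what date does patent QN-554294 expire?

Natural term of QN-554294:
  Base: filing + 23 years → 26 October 2008.
  Interference Suspension Credit: +447 days → 16 January 2010.
Expiry of referenced patent QN-124930:
  Base: filing + 23 years → 7 July 2006.
Terminal disclaimer: QN-554294 expires on the earlier of 16 January 2010 and 7 July 2006.

July 7, 2006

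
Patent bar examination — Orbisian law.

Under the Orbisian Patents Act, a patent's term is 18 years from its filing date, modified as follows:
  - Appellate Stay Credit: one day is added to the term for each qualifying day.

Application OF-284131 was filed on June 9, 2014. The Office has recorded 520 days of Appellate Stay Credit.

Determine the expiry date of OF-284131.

Base term: filing date + 18 years → 9 June 2032.
Appellate Stay Credit: +520 days → 11 November 2033.

November 11, 2033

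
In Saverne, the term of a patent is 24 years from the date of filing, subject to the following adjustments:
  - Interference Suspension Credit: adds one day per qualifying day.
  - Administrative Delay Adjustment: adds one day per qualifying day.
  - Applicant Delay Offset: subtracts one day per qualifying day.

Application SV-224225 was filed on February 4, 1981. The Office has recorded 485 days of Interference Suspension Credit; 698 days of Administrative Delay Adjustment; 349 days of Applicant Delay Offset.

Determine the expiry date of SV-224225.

Base term: filing date + 24 years → 4 February 2005.
Interference Suspension Credit: +485 days → 4 June 2006.
Administrative Delay Adjustment: +698 days → 2 May 2008.
Applicant Delay Offset: −349 days → 19 May 2007.

May 19, 2007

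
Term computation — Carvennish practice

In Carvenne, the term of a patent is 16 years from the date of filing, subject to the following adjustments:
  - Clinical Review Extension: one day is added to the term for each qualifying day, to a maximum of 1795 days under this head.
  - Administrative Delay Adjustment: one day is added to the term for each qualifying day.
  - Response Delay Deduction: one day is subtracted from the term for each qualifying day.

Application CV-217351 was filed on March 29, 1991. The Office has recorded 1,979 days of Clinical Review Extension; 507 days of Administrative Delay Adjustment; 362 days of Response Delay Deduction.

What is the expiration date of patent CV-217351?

2012-07-20

Base term: filing date + 16 years → 29 March 2007.
Clinical Review Extension: 1979 days claimed exceeds the 1795-day cap, so +1795 days → 26 February 2012.
Administrative Delay Adjustment: +507 days → 17 July 2013.
Response Delay Deduction: −362 days → 20 July 2012.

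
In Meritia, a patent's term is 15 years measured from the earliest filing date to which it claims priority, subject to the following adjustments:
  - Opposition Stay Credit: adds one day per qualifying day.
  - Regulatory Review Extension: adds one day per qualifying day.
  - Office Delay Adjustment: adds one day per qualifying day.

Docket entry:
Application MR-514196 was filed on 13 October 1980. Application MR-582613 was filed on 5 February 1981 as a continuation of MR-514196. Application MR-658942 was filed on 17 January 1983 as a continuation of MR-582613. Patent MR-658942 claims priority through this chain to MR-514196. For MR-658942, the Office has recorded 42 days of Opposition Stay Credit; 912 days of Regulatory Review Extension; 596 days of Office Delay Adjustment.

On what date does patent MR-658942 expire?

2000-01-10

Earliest priority filing: 13 October 1980.
Base term: 13 October 1980 + 15 years → 13 October 1995.
Opposition Stay Credit: +42 days → 24 November 1995.
Regulatory Review Extension: +912 days → 24 May 1998.
Office Delay Adjustment: +596 days → 10 January 2000.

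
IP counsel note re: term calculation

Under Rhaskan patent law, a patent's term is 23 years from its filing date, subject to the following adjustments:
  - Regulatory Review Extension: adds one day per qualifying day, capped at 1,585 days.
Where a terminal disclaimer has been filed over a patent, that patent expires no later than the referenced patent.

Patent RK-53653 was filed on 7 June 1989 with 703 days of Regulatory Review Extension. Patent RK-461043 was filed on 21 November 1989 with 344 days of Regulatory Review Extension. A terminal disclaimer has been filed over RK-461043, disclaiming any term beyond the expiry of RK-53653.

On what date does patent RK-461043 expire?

Natural term of RK-461043:
  Base: filing + 23 years → 21 November 2012.
  Regulatory Review Extension: 344 days (within the 1585-day cap) → +344 days → 31 October 2013.
Expiry of referenced patent RK-53653:
  Base: filing + 23 years → 7 June 2012.
  Regulatory Review Extension: 703 days (within the 1585-day cap) → +703 days → 11 May 2014.
Terminal disclaimer: RK-461043 expires on the earlier of 31 October 2013 and 11 May 2014.

2013-10-31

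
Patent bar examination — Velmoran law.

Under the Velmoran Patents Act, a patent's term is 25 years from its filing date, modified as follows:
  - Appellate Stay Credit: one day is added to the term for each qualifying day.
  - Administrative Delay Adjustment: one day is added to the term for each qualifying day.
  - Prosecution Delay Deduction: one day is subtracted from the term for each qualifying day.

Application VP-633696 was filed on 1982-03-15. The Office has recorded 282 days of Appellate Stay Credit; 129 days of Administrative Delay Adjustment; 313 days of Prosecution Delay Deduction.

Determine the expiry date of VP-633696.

2007-06-21

Base term: filing date + 25 years → 15 March 2007.
Appellate Stay Credit: +282 days → 22 December 2007.
Administrative Delay Adjustment: +129 days → 29 April 2008.
Prosecution Delay Deduction: −313 days → 21 June 2007.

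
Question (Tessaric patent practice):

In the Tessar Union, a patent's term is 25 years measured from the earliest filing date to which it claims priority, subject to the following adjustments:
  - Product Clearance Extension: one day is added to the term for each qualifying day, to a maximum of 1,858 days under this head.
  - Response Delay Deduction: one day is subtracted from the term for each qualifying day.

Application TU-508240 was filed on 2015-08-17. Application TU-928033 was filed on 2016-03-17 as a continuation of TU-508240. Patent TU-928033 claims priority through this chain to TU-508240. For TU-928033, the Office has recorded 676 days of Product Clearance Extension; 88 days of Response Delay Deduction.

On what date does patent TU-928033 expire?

March 28, 2042

Earliest priority filing: 17 August 2015.
Base term: 17 August 2015 + 25 years → 17 August 2040.
Product Clearance Extension: 676 days (within the 1858-day cap) → +676 days → 24 June 2042.
Response Delay Deduction: −88 days → 28 March 2042.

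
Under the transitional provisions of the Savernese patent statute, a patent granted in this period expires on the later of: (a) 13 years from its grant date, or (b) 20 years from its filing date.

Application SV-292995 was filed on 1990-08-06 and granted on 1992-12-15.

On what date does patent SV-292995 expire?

2010-08-06

(a) grant + 13 years → 15 December 2005.
(b) filing + 20 years → 6 August 2010.
Later of the two: 6 August 2010.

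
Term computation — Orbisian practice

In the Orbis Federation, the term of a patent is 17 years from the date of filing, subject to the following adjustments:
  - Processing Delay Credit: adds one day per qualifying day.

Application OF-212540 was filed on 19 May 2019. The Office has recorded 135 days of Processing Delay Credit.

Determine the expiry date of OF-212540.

October 1, 2036

Base term: filing date + 17 years → 19 May 2036.
Processing Delay Credit: +135 days → 1 October 2036.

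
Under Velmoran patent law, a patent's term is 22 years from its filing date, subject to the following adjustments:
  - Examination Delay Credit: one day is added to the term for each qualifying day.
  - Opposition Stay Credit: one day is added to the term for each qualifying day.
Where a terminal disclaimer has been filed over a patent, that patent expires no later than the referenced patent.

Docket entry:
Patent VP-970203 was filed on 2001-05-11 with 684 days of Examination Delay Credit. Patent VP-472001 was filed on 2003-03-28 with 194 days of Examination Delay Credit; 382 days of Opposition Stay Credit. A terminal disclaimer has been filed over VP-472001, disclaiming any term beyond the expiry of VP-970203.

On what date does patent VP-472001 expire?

Natural term of VP-472001:
  Base: filing + 22 years → 28 March 2025.
  Examination Delay Credit: +194 days → 8 October 2025.
  Opposition Stay Credit: +382 days → 25 October 2026.
Expiry of referenced patent VP-970203:
  Base: filing + 22 years → 11 May 2023.
  Examination Delay Credit: +684 days → 25 March 2025.
Terminal disclaimer: VP-472001 expires on the earlier of 25 October 2026 and 25 March 2025.

2025-03-25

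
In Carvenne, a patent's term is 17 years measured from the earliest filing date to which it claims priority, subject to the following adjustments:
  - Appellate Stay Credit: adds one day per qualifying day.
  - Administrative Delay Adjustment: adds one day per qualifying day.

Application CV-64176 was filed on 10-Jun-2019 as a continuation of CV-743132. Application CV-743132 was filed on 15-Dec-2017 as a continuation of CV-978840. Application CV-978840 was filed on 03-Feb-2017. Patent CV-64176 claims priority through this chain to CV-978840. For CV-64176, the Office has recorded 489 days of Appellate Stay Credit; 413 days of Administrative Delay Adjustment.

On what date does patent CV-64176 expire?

Earliest priority filing: 3 February 2017.
Base term: 3 February 2017 + 17 years → 3 February 2034.
Appellate Stay Credit: +489 days → 7 June 2035.
Administrative Delay Adjustment: +413 days → 24 July 2036.

2036-07-24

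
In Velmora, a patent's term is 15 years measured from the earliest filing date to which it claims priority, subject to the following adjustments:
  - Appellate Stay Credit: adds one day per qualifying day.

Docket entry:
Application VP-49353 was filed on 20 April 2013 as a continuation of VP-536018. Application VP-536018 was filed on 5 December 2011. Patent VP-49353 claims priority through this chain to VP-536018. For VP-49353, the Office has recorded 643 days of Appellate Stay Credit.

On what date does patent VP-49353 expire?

Earliest priority filing: 5 December 2011.
Base term: 5 December 2011 + 15 years → 5 December 2026.
Appellate Stay Credit: +643 days → 8 September 2028.

2028-09-08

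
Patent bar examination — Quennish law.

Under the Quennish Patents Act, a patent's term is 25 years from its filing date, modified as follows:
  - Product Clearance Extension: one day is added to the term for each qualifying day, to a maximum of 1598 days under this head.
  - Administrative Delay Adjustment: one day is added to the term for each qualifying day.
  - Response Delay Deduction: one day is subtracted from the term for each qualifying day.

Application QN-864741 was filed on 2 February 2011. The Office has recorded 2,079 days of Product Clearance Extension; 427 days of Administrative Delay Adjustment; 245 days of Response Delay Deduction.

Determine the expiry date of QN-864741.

December 17, 2040

Base term: filing date + 25 years → 2 February 2036.
Product Clearance Extension: 2079 days claimed exceeds the 1598-day cap, so +1598 days → 18 June 2040.
Administrative Delay Adjustment: +427 days → 19 August 2041.
Response Delay Deduction: −245 days → 17 December 2040.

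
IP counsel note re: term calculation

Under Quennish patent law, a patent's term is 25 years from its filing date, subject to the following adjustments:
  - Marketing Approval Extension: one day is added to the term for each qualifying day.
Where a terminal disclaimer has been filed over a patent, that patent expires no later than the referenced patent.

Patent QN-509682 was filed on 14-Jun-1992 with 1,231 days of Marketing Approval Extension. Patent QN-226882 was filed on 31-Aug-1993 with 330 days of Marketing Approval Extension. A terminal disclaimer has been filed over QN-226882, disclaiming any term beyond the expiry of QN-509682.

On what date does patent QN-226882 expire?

2019-07-27

Natural term of QN-226882:
  Base: filing + 25 years → 31 August 2018.
  Marketing Approval Extension: +330 days → 27 July 2019.
Expiry of referenced patent QN-509682:
  Base: filing + 25 years → 14 June 2017.
  Marketing Approval Extension: +1231 days → 27 October 2020.
Terminal disclaimer: QN-226882 expires on the earlier of 27 July 2019 and 27 October 2020.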